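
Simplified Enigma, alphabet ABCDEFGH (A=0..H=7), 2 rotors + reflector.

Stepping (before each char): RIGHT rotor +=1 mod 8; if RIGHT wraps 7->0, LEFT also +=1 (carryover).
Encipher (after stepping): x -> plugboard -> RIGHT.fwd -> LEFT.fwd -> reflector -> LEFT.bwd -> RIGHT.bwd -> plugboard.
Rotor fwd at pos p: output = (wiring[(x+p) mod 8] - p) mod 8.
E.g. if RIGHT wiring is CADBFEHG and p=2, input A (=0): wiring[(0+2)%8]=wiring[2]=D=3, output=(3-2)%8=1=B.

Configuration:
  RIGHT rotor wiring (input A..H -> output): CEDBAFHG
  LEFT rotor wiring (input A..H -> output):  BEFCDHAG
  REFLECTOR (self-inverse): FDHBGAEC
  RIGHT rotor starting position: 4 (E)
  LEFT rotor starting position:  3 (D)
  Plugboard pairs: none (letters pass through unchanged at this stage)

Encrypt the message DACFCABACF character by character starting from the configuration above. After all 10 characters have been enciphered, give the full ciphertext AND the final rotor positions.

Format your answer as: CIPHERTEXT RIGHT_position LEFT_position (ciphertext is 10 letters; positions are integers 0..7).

Char 1 ('D'): step: R->5, L=3; D->plug->D->R->F->L->G->refl->E->L'->C->R'->B->plug->B
Char 2 ('A'): step: R->6, L=3; A->plug->A->R->B->L->A->refl->F->L'->D->R'->F->plug->F
Char 3 ('C'): step: R->7, L=3; C->plug->C->R->F->L->G->refl->E->L'->C->R'->E->plug->E
Char 4 ('F'): step: R->0, L->4 (L advanced); F->plug->F->R->F->L->A->refl->F->L'->E->R'->B->plug->B
Char 5 ('C'): step: R->1, L=4; C->plug->C->R->A->L->H->refl->C->L'->D->R'->A->plug->A
Char 6 ('A'): step: R->2, L=4; A->plug->A->R->B->L->D->refl->B->L'->G->R'->C->plug->C
Char 7 ('B'): step: R->3, L=4; B->plug->B->R->F->L->A->refl->F->L'->E->R'->D->plug->D
Char 8 ('A'): step: R->4, L=4; A->plug->A->R->E->L->F->refl->A->L'->F->R'->H->plug->H
Char 9 ('C'): step: R->5, L=4; C->plug->C->R->B->L->D->refl->B->L'->G->R'->F->plug->F
Char 10 ('F'): step: R->6, L=4; F->plug->F->R->D->L->C->refl->H->L'->A->R'->B->plug->B
Final: ciphertext=BFEBACDHFB, RIGHT=6, LEFT=4

Answer: BFEBACDHFB 6 4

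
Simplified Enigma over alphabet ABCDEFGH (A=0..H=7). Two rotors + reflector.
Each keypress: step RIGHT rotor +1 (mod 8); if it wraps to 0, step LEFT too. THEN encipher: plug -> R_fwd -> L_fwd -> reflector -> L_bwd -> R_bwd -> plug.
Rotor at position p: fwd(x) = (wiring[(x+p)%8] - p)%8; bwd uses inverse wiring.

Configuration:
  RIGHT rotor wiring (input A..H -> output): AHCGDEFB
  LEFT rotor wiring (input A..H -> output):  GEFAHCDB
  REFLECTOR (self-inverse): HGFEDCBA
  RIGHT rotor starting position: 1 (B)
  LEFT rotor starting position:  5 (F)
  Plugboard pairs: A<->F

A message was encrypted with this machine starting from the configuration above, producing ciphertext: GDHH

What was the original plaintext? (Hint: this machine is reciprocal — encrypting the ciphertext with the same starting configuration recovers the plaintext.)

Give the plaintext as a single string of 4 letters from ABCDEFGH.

Answer: DEGE

Derivation:
Char 1 ('G'): step: R->2, L=5; G->plug->G->R->G->L->D->refl->E->L'->C->R'->D->plug->D
Char 2 ('D'): step: R->3, L=5; D->plug->D->R->C->L->E->refl->D->L'->G->R'->E->plug->E
Char 3 ('H'): step: R->4, L=5; H->plug->H->R->C->L->E->refl->D->L'->G->R'->G->plug->G
Char 4 ('H'): step: R->5, L=5; H->plug->H->R->G->L->D->refl->E->L'->C->R'->E->plug->E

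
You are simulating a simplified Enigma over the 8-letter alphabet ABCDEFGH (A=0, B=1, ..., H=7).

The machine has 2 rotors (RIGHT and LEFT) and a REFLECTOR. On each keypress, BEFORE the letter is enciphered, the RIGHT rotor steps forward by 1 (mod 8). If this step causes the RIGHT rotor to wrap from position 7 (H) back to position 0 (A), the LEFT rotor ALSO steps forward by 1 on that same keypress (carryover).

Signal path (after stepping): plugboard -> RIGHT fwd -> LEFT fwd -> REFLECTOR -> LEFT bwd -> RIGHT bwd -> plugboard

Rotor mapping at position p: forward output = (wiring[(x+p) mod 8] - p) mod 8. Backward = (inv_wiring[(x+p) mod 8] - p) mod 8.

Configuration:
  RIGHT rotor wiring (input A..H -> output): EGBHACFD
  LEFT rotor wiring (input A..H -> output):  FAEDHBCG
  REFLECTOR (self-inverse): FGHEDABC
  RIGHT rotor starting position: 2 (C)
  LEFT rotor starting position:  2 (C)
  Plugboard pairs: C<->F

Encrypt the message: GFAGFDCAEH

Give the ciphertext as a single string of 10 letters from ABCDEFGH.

Answer: EDFHCCEGHG

Derivation:
Char 1 ('G'): step: R->3, L=2; G->plug->G->R->D->L->H->refl->C->L'->A->R'->E->plug->E
Char 2 ('F'): step: R->4, L=2; F->plug->C->R->B->L->B->refl->G->L'->H->R'->D->plug->D
Char 3 ('A'): step: R->5, L=2; A->plug->A->R->F->L->E->refl->D->L'->G->R'->C->plug->F
Char 4 ('G'): step: R->6, L=2; G->plug->G->R->C->L->F->refl->A->L'->E->R'->H->plug->H
Char 5 ('F'): step: R->7, L=2; F->plug->C->R->H->L->G->refl->B->L'->B->R'->F->plug->C
Char 6 ('D'): step: R->0, L->3 (L advanced); D->plug->D->R->H->L->B->refl->G->L'->C->R'->F->plug->C
Char 7 ('C'): step: R->1, L=3; C->plug->F->R->E->L->D->refl->E->L'->B->R'->E->plug->E
Char 8 ('A'): step: R->2, L=3; A->plug->A->R->H->L->B->refl->G->L'->C->R'->G->plug->G
Char 9 ('E'): step: R->3, L=3; E->plug->E->R->A->L->A->refl->F->L'->G->R'->H->plug->H
Char 10 ('H'): step: R->4, L=3; H->plug->H->R->D->L->H->refl->C->L'->F->R'->G->plug->G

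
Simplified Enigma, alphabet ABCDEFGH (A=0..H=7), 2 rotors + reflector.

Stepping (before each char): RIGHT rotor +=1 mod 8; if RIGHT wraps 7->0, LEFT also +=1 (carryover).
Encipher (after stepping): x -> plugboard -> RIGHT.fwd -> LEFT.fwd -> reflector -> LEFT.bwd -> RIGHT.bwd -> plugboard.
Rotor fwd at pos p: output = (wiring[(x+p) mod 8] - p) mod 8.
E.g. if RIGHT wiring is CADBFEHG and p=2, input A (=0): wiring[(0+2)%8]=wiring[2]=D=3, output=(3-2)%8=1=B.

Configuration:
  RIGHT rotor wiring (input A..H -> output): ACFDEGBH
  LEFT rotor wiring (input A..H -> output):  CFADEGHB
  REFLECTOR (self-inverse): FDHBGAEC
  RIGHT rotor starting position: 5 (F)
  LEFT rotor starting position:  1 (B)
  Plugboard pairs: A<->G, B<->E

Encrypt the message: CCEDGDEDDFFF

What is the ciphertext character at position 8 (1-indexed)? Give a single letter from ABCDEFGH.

Char 1 ('C'): step: R->6, L=1; C->plug->C->R->C->L->C->refl->H->L'->B->R'->B->plug->E
Char 2 ('C'): step: R->7, L=1; C->plug->C->R->D->L->D->refl->B->L'->H->R'->G->plug->A
Char 3 ('E'): step: R->0, L->2 (L advanced); E->plug->B->R->C->L->C->refl->H->L'->F->R'->C->plug->C
Char 4 ('D'): step: R->1, L=2; D->plug->D->R->D->L->E->refl->G->L'->A->R'->F->plug->F
Char 5 ('G'): step: R->2, L=2; G->plug->A->R->D->L->E->refl->G->L'->A->R'->H->plug->H
Char 6 ('D'): step: R->3, L=2; D->plug->D->R->G->L->A->refl->F->L'->E->R'->E->plug->B
Char 7 ('E'): step: R->4, L=2; E->plug->B->R->C->L->C->refl->H->L'->F->R'->C->plug->C
Char 8 ('D'): step: R->5, L=2; D->plug->D->R->D->L->E->refl->G->L'->A->R'->F->plug->F

F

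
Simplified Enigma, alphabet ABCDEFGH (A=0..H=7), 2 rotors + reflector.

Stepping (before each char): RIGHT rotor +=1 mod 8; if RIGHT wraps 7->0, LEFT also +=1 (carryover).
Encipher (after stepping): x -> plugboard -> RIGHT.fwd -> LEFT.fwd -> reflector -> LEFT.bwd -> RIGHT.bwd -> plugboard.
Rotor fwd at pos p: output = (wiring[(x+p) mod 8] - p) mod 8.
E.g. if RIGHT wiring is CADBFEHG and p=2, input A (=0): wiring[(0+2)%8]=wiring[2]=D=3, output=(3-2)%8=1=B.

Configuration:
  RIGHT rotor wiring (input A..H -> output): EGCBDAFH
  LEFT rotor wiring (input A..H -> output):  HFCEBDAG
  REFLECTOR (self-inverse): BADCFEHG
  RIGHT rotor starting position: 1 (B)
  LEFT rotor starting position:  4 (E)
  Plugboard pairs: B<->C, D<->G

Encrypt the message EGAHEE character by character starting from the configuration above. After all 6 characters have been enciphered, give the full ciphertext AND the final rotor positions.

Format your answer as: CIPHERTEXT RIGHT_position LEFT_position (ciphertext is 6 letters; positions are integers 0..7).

Answer: HCHEFA 7 4

Derivation:
Char 1 ('E'): step: R->2, L=4; E->plug->E->R->D->L->C->refl->D->L'->E->R'->H->plug->H
Char 2 ('G'): step: R->3, L=4; G->plug->D->R->C->L->E->refl->F->L'->A->R'->B->plug->C
Char 3 ('A'): step: R->4, L=4; A->plug->A->R->H->L->A->refl->B->L'->F->R'->H->plug->H
Char 4 ('H'): step: R->5, L=4; H->plug->H->R->G->L->G->refl->H->L'->B->R'->E->plug->E
Char 5 ('E'): step: R->6, L=4; E->plug->E->R->E->L->D->refl->C->L'->D->R'->F->plug->F
Char 6 ('E'): step: R->7, L=4; E->plug->E->R->C->L->E->refl->F->L'->A->R'->A->plug->A
Final: ciphertext=HCHEFA, RIGHT=7, LEFT=4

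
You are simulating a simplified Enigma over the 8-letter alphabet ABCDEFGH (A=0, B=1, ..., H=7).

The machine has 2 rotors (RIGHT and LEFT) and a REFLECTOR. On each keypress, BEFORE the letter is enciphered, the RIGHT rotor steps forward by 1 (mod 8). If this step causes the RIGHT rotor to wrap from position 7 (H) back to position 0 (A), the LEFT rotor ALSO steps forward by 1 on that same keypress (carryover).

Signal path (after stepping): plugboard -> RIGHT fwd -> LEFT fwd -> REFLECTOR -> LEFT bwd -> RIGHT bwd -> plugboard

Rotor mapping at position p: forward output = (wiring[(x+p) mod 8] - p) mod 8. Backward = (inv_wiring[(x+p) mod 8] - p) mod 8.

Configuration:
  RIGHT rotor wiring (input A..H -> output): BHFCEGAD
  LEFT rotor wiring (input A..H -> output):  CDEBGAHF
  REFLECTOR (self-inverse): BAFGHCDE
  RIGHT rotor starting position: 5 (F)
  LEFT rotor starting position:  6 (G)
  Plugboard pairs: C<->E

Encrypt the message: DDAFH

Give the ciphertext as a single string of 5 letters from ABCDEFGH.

Answer: AEGAE

Derivation:
Char 1 ('D'): step: R->6, L=6; D->plug->D->R->B->L->H->refl->E->L'->C->R'->A->plug->A
Char 2 ('D'): step: R->7, L=6; D->plug->D->R->G->L->A->refl->B->L'->A->R'->C->plug->E
Char 3 ('A'): step: R->0, L->7 (L advanced); A->plug->A->R->B->L->D->refl->G->L'->A->R'->G->plug->G
Char 4 ('F'): step: R->1, L=7; F->plug->F->R->H->L->A->refl->B->L'->G->R'->A->plug->A
Char 5 ('H'): step: R->2, L=7; H->plug->H->R->F->L->H->refl->E->L'->C->R'->C->plug->E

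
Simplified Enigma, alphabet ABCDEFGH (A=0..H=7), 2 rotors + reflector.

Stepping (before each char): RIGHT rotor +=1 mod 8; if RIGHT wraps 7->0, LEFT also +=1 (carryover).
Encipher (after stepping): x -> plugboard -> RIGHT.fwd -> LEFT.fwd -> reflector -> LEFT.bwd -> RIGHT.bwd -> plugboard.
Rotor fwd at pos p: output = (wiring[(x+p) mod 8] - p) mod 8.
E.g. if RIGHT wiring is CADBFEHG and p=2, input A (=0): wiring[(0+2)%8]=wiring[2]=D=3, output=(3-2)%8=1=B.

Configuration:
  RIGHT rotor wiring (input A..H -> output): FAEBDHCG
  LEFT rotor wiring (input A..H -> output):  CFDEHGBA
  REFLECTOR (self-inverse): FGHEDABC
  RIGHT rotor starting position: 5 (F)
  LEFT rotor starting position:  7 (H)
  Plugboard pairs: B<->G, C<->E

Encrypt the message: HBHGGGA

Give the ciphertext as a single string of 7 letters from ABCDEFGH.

Char 1 ('H'): step: R->6, L=7; H->plug->H->R->B->L->D->refl->E->L'->D->R'->F->plug->F
Char 2 ('B'): step: R->7, L=7; B->plug->G->R->A->L->B->refl->G->L'->C->R'->E->plug->C
Char 3 ('H'): step: R->0, L->0 (L advanced); H->plug->H->R->G->L->B->refl->G->L'->F->R'->A->plug->A
Char 4 ('G'): step: R->1, L=0; G->plug->B->R->D->L->E->refl->D->L'->C->R'->D->plug->D
Char 5 ('G'): step: R->2, L=0; G->plug->B->R->H->L->A->refl->F->L'->B->R'->C->plug->E
Char 6 ('G'): step: R->3, L=0; G->plug->B->R->A->L->C->refl->H->L'->E->R'->C->plug->E
Char 7 ('A'): step: R->4, L=0; A->plug->A->R->H->L->A->refl->F->L'->B->R'->E->plug->C

Answer: FCADEEC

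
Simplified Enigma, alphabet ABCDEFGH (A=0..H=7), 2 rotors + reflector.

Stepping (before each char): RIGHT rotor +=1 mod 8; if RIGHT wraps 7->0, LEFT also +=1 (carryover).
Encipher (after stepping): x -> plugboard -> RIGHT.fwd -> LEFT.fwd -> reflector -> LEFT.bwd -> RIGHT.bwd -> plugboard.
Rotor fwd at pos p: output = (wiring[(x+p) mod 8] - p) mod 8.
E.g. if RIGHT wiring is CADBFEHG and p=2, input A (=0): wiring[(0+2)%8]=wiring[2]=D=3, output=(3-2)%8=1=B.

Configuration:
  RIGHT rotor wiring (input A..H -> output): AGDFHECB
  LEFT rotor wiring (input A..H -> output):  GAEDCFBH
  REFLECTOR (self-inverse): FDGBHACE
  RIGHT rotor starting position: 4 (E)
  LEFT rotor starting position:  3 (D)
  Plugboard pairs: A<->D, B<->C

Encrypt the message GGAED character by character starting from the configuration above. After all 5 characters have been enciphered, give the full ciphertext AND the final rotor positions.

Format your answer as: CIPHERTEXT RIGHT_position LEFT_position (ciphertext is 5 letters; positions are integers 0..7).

Char 1 ('G'): step: R->5, L=3; G->plug->G->R->A->L->A->refl->F->L'->G->R'->F->plug->F
Char 2 ('G'): step: R->6, L=3; G->plug->G->R->B->L->H->refl->E->L'->E->R'->A->plug->D
Char 3 ('A'): step: R->7, L=3; A->plug->D->R->E->L->E->refl->H->L'->B->R'->B->plug->C
Char 4 ('E'): step: R->0, L->4 (L advanced); E->plug->E->R->H->L->H->refl->E->L'->F->R'->D->plug->A
Char 5 ('D'): step: R->1, L=4; D->plug->A->R->F->L->E->refl->H->L'->H->R'->H->plug->H
Final: ciphertext=FDCAH, RIGHT=1, LEFT=4

Answer: FDCAH 1 4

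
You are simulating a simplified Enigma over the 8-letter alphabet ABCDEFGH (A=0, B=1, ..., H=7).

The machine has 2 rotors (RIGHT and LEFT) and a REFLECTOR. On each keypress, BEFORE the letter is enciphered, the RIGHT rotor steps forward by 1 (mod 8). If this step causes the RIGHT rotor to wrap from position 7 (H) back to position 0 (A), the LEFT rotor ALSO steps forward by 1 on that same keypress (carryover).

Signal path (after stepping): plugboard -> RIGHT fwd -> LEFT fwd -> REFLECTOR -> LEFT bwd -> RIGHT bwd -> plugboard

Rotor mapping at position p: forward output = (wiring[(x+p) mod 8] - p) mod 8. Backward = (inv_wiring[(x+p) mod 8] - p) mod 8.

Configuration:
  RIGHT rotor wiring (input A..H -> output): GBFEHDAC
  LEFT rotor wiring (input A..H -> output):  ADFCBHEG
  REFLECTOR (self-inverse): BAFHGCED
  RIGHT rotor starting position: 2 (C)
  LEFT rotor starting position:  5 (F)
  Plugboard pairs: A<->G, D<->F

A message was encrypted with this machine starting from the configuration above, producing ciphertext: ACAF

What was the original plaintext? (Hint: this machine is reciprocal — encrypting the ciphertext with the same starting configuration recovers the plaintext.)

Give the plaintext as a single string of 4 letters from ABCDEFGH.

Answer: CBEA

Derivation:
Char 1 ('A'): step: R->3, L=5; A->plug->G->R->G->L->F->refl->C->L'->A->R'->C->plug->C
Char 2 ('C'): step: R->4, L=5; C->plug->C->R->E->L->G->refl->E->L'->H->R'->B->plug->B
Char 3 ('A'): step: R->5, L=5; A->plug->G->R->H->L->E->refl->G->L'->E->R'->E->plug->E
Char 4 ('F'): step: R->6, L=5; F->plug->D->R->D->L->D->refl->H->L'->B->R'->G->plug->A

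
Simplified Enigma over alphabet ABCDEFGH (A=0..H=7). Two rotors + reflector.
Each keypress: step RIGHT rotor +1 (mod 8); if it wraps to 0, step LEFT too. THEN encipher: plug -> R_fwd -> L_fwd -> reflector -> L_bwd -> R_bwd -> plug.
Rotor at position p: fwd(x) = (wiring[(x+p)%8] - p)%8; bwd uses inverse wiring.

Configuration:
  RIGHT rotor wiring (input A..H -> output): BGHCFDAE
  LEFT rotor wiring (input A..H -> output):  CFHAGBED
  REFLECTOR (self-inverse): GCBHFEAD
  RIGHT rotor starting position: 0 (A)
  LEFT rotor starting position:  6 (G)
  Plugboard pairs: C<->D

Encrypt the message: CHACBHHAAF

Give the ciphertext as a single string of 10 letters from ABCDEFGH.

Char 1 ('C'): step: R->1, L=6; C->plug->D->R->E->L->B->refl->C->L'->F->R'->A->plug->A
Char 2 ('H'): step: R->2, L=6; H->plug->H->R->E->L->B->refl->C->L'->F->R'->A->plug->A
Char 3 ('A'): step: R->3, L=6; A->plug->A->R->H->L->D->refl->H->L'->D->R'->G->plug->G
Char 4 ('C'): step: R->4, L=6; C->plug->D->R->A->L->G->refl->A->L'->G->R'->H->plug->H
Char 5 ('B'): step: R->5, L=6; B->plug->B->R->D->L->H->refl->D->L'->H->R'->C->plug->D
Char 6 ('H'): step: R->6, L=6; H->plug->H->R->F->L->C->refl->B->L'->E->R'->F->plug->F
Char 7 ('H'): step: R->7, L=6; H->plug->H->R->B->L->F->refl->E->L'->C->R'->B->plug->B
Char 8 ('A'): step: R->0, L->7 (L advanced); A->plug->A->R->B->L->D->refl->H->L'->F->R'->E->plug->E
Char 9 ('A'): step: R->1, L=7; A->plug->A->R->F->L->H->refl->D->L'->B->R'->C->plug->D
Char 10 ('F'): step: R->2, L=7; F->plug->F->R->C->L->G->refl->A->L'->D->R'->C->plug->D

Answer: AAGHDFBEDD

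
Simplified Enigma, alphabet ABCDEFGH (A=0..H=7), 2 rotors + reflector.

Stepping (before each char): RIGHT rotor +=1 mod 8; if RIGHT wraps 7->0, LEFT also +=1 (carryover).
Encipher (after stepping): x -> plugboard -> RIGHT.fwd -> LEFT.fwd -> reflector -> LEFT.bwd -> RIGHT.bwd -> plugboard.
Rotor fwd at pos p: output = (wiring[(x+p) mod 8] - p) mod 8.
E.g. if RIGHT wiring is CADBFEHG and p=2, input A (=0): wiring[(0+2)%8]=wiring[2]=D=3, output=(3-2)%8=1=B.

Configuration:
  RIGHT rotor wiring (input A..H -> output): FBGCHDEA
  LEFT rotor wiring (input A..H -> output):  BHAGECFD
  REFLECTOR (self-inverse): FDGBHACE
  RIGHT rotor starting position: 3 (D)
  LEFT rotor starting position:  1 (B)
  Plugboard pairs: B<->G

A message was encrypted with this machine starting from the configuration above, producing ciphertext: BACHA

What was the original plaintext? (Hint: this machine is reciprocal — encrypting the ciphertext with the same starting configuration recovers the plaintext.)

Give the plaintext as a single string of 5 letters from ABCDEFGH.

Char 1 ('B'): step: R->4, L=1; B->plug->G->R->C->L->F->refl->A->L'->H->R'->B->plug->G
Char 2 ('A'): step: R->5, L=1; A->plug->A->R->G->L->C->refl->G->L'->A->R'->D->plug->D
Char 3 ('C'): step: R->6, L=1; C->plug->C->R->H->L->A->refl->F->L'->C->R'->B->plug->G
Char 4 ('H'): step: R->7, L=1; H->plug->H->R->F->L->E->refl->H->L'->B->R'->A->plug->A
Char 5 ('A'): step: R->0, L->2 (L advanced); A->plug->A->R->F->L->B->refl->D->L'->E->R'->G->plug->B

Answer: GDGAB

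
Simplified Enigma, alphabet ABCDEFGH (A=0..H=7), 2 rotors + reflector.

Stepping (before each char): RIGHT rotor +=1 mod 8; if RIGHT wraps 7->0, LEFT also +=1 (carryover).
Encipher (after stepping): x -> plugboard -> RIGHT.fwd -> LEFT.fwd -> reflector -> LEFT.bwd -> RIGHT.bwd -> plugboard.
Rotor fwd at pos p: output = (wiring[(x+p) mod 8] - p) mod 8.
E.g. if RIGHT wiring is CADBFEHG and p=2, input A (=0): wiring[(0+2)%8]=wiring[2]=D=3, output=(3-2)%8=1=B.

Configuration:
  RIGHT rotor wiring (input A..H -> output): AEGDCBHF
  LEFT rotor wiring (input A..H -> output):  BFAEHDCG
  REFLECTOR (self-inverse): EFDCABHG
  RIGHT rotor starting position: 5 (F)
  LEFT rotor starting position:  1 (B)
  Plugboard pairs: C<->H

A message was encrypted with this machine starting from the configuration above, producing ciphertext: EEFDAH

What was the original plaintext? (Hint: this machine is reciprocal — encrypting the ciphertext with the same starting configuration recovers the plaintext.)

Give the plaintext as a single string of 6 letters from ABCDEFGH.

Answer: BGGCEA

Derivation:
Char 1 ('E'): step: R->6, L=1; E->plug->E->R->A->L->E->refl->A->L'->H->R'->B->plug->B
Char 2 ('E'): step: R->7, L=1; E->plug->E->R->E->L->C->refl->D->L'->C->R'->G->plug->G
Char 3 ('F'): step: R->0, L->2 (L advanced); F->plug->F->R->B->L->C->refl->D->L'->H->R'->G->plug->G
Char 4 ('D'): step: R->1, L=2; D->plug->D->R->B->L->C->refl->D->L'->H->R'->H->plug->C
Char 5 ('A'): step: R->2, L=2; A->plug->A->R->E->L->A->refl->E->L'->F->R'->E->plug->E
Char 6 ('H'): step: R->3, L=2; H->plug->C->R->G->L->H->refl->G->L'->A->R'->A->plug->A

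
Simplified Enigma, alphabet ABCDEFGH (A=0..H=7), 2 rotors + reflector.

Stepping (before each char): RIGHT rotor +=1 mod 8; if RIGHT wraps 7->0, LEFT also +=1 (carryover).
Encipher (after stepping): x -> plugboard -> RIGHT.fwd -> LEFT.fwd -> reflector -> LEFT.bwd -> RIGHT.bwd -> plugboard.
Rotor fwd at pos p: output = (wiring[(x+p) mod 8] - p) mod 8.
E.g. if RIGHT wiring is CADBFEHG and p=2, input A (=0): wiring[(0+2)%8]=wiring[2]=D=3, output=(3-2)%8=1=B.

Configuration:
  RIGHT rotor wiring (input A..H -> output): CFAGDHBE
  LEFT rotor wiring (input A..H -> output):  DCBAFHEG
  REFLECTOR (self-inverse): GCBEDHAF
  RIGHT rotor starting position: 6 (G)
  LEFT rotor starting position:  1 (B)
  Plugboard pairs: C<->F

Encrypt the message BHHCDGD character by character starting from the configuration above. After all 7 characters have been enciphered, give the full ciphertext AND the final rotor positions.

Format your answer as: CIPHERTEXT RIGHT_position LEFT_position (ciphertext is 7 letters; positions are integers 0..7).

Char 1 ('B'): step: R->7, L=1; B->plug->B->R->D->L->E->refl->D->L'->F->R'->A->plug->A
Char 2 ('H'): step: R->0, L->2 (L advanced); H->plug->H->R->E->L->C->refl->B->L'->G->R'->D->plug->D
Char 3 ('H'): step: R->1, L=2; H->plug->H->R->B->L->G->refl->A->L'->H->R'->B->plug->B
Char 4 ('C'): step: R->2, L=2; C->plug->F->R->C->L->D->refl->E->L'->F->R'->D->plug->D
Char 5 ('D'): step: R->3, L=2; D->plug->D->R->G->L->B->refl->C->L'->E->R'->C->plug->F
Char 6 ('G'): step: R->4, L=2; G->plug->G->R->E->L->C->refl->B->L'->G->R'->E->plug->E
Char 7 ('D'): step: R->5, L=2; D->plug->D->R->F->L->E->refl->D->L'->C->R'->A->plug->A
Final: ciphertext=ADBDFEA, RIGHT=5, LEFT=2

Answer: ADBDFEA 5 2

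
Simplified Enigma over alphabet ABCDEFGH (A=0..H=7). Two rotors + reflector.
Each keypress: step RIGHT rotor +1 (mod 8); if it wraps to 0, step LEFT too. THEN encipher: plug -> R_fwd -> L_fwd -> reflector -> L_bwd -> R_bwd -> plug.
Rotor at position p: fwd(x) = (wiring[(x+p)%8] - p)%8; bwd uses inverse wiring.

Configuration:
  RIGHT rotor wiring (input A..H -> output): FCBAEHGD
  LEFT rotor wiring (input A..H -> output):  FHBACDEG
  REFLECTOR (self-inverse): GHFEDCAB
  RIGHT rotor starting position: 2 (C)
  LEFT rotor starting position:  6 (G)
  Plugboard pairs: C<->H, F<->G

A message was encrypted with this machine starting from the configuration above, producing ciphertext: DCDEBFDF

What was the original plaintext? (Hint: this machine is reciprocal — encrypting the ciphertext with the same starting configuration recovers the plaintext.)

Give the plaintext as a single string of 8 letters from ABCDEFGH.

Answer: GGBGAAHA

Derivation:
Char 1 ('D'): step: R->3, L=6; D->plug->D->R->D->L->B->refl->H->L'->C->R'->F->plug->G
Char 2 ('C'): step: R->4, L=6; C->plug->H->R->E->L->D->refl->E->L'->G->R'->F->plug->G
Char 3 ('D'): step: R->5, L=6; D->plug->D->R->A->L->G->refl->A->L'->B->R'->B->plug->B
Char 4 ('E'): step: R->6, L=6; E->plug->E->R->D->L->B->refl->H->L'->C->R'->F->plug->G
Char 5 ('B'): step: R->7, L=6; B->plug->B->R->G->L->E->refl->D->L'->E->R'->A->plug->A
Char 6 ('F'): step: R->0, L->7 (L advanced); F->plug->G->R->G->L->E->refl->D->L'->F->R'->A->plug->A
Char 7 ('D'): step: R->1, L=7; D->plug->D->R->D->L->C->refl->F->L'->H->R'->C->plug->H
Char 8 ('F'): step: R->2, L=7; F->plug->G->R->D->L->C->refl->F->L'->H->R'->A->plug->A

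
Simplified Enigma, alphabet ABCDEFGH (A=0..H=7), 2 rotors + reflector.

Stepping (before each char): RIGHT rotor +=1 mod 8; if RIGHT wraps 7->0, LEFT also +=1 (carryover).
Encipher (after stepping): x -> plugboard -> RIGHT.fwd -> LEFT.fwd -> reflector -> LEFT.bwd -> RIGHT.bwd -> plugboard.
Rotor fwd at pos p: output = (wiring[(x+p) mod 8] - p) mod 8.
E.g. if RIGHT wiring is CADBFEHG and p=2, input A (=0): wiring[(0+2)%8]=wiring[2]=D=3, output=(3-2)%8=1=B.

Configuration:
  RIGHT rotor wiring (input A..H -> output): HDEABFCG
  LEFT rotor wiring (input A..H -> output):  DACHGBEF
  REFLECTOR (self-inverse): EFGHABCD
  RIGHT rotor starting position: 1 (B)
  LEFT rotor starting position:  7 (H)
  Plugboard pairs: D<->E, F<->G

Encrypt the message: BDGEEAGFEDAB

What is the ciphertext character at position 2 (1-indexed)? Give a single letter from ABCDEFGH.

Char 1 ('B'): step: R->2, L=7; B->plug->B->R->G->L->C->refl->G->L'->A->R'->E->plug->D
Char 2 ('D'): step: R->3, L=7; D->plug->E->R->D->L->D->refl->H->L'->F->R'->A->plug->A

A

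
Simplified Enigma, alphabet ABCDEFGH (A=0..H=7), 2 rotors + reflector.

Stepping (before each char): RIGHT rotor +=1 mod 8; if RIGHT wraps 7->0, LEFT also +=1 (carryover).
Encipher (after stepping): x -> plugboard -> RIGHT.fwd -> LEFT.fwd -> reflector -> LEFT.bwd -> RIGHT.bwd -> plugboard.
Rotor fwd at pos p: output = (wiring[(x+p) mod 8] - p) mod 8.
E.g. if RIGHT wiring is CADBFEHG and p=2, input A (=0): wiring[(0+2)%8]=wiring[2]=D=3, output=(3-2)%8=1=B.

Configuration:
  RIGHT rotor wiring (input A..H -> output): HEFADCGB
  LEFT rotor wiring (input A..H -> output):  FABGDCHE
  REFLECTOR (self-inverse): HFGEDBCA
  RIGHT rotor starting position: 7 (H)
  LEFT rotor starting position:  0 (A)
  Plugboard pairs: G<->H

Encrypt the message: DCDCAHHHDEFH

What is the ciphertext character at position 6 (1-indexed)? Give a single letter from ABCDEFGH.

Char 1 ('D'): step: R->0, L->1 (L advanced); D->plug->D->R->A->L->H->refl->A->L'->B->R'->H->plug->G
Char 2 ('C'): step: R->1, L=1; C->plug->C->R->H->L->E->refl->D->L'->G->R'->H->plug->G
Char 3 ('D'): step: R->2, L=1; D->plug->D->R->A->L->H->refl->A->L'->B->R'->C->plug->C
Char 4 ('C'): step: R->3, L=1; C->plug->C->R->H->L->E->refl->D->L'->G->R'->E->plug->E
Char 5 ('A'): step: R->4, L=1; A->plug->A->R->H->L->E->refl->D->L'->G->R'->B->plug->B
Char 6 ('H'): step: R->5, L=1; H->plug->G->R->D->L->C->refl->G->L'->F->R'->A->plug->A

A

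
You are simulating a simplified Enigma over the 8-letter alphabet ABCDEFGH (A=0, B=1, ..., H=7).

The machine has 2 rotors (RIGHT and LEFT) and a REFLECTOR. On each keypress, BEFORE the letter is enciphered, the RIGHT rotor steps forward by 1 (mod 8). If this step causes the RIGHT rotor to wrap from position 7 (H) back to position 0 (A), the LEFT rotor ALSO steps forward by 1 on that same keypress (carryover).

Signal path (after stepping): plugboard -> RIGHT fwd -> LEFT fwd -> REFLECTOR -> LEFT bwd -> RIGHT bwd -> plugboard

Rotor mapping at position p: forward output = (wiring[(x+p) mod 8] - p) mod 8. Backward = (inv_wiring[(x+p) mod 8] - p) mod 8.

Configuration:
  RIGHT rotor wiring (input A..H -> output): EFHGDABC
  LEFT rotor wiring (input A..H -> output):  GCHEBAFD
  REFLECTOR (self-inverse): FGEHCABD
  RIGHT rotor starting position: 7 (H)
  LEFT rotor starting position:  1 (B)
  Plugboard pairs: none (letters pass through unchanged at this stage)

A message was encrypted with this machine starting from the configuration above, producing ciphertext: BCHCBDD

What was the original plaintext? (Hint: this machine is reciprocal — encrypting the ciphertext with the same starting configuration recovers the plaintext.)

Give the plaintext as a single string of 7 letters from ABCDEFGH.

Char 1 ('B'): step: R->0, L->2 (L advanced); B->plug->B->R->F->L->B->refl->G->L'->D->R'->E->plug->E
Char 2 ('C'): step: R->1, L=2; C->plug->C->R->F->L->B->refl->G->L'->D->R'->H->plug->H
Char 3 ('H'): step: R->2, L=2; H->plug->H->R->D->L->G->refl->B->L'->F->R'->A->plug->A
Char 4 ('C'): step: R->3, L=2; C->plug->C->R->F->L->B->refl->G->L'->D->R'->A->plug->A
Char 5 ('B'): step: R->4, L=2; B->plug->B->R->E->L->D->refl->H->L'->C->R'->H->plug->H
Char 6 ('D'): step: R->5, L=2; D->plug->D->R->H->L->A->refl->F->L'->A->R'->E->plug->E
Char 7 ('D'): step: R->6, L=2; D->plug->D->R->H->L->A->refl->F->L'->A->R'->F->plug->F

Answer: EHAAHEF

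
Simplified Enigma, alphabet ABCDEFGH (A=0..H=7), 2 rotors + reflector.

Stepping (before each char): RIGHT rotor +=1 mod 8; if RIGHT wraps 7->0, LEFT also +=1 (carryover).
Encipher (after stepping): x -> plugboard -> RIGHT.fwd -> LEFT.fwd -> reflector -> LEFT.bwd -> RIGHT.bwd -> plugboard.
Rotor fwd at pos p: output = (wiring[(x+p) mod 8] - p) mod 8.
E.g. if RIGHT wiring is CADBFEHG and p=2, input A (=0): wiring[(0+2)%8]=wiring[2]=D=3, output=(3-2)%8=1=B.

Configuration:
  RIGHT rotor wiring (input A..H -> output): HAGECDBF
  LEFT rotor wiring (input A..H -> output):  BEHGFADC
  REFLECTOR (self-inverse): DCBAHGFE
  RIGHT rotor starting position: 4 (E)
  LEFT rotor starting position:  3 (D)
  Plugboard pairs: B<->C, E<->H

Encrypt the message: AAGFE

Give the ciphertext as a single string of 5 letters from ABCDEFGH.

Answer: FHDDC

Derivation:
Char 1 ('A'): step: R->5, L=3; A->plug->A->R->G->L->B->refl->C->L'->B->R'->F->plug->F
Char 2 ('A'): step: R->6, L=3; A->plug->A->R->D->L->A->refl->D->L'->A->R'->E->plug->H
Char 3 ('G'): step: R->7, L=3; G->plug->G->R->E->L->H->refl->E->L'->H->R'->D->plug->D
Char 4 ('F'): step: R->0, L->4 (L advanced); F->plug->F->R->D->L->G->refl->F->L'->E->R'->D->plug->D
Char 5 ('E'): step: R->1, L=4; E->plug->H->R->G->L->D->refl->A->L'->F->R'->B->plug->C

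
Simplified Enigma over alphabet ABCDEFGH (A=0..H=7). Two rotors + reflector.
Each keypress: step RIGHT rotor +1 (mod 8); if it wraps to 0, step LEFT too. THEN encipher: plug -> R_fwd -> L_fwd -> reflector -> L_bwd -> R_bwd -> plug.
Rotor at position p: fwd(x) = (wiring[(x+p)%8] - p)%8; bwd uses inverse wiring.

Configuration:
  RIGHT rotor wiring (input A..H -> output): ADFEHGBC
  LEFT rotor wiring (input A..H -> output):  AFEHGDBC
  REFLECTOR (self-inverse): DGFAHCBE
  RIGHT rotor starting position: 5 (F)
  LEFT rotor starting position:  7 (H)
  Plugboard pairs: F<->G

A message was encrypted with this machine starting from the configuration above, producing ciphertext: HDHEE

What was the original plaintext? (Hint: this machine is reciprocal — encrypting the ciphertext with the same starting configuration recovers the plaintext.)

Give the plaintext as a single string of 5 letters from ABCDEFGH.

Answer: BEBGH

Derivation:
Char 1 ('H'): step: R->6, L=7; H->plug->H->R->A->L->D->refl->A->L'->E->R'->B->plug->B
Char 2 ('D'): step: R->7, L=7; D->plug->D->R->G->L->E->refl->H->L'->F->R'->E->plug->E
Char 3 ('H'): step: R->0, L->0 (L advanced); H->plug->H->R->C->L->E->refl->H->L'->D->R'->B->plug->B
Char 4 ('E'): step: R->1, L=0; E->plug->E->R->F->L->D->refl->A->L'->A->R'->F->plug->G
Char 5 ('E'): step: R->2, L=0; E->plug->E->R->H->L->C->refl->F->L'->B->R'->H->plug->H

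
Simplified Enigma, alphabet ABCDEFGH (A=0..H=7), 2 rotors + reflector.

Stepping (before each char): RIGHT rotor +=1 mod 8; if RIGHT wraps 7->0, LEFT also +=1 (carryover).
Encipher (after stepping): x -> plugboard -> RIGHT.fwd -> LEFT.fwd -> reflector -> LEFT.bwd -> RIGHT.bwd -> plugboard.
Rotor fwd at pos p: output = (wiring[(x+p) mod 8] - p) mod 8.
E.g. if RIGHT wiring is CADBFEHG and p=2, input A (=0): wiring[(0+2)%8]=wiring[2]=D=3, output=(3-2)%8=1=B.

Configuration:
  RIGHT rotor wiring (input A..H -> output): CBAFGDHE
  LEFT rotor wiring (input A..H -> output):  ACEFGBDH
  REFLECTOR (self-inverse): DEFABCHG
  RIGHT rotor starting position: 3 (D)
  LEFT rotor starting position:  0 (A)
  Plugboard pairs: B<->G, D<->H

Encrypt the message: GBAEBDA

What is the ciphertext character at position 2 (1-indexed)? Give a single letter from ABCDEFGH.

Char 1 ('G'): step: R->4, L=0; G->plug->B->R->H->L->H->refl->G->L'->E->R'->G->plug->B
Char 2 ('B'): step: R->5, L=0; B->plug->G->R->A->L->A->refl->D->L'->G->R'->A->plug->A

A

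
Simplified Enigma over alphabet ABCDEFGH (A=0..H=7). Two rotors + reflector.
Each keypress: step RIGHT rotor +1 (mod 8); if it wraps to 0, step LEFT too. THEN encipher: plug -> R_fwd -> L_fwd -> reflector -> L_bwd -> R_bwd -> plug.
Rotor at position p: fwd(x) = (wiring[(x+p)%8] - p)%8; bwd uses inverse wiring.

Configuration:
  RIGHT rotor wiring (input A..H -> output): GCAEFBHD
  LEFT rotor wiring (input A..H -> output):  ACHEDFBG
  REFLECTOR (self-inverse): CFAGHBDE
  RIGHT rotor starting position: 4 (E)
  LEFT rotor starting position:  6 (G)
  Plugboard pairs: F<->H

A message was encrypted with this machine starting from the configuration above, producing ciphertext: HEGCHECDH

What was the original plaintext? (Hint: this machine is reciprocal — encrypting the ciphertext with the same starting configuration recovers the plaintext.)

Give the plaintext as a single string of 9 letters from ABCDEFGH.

Char 1 ('H'): step: R->5, L=6; H->plug->F->R->D->L->E->refl->H->L'->H->R'->G->plug->G
Char 2 ('E'): step: R->6, L=6; E->plug->E->R->C->L->C->refl->A->L'->B->R'->A->plug->A
Char 3 ('G'): step: R->7, L=6; G->plug->G->R->C->L->C->refl->A->L'->B->R'->D->plug->D
Char 4 ('C'): step: R->0, L->7 (L advanced); C->plug->C->R->A->L->H->refl->E->L'->F->R'->E->plug->E
Char 5 ('H'): step: R->1, L=7; H->plug->F->R->G->L->G->refl->D->L'->C->R'->G->plug->G
Char 6 ('E'): step: R->2, L=7; E->plug->E->R->F->L->E->refl->H->L'->A->R'->H->plug->F
Char 7 ('C'): step: R->3, L=7; C->plug->C->R->G->L->G->refl->D->L'->C->R'->B->plug->B
Char 8 ('D'): step: R->4, L=7; D->plug->D->R->H->L->C->refl->A->L'->D->R'->C->plug->C
Char 9 ('H'): step: R->5, L=7; H->plug->F->R->D->L->A->refl->C->L'->H->R'->G->plug->G

Answer: GADEGFBCG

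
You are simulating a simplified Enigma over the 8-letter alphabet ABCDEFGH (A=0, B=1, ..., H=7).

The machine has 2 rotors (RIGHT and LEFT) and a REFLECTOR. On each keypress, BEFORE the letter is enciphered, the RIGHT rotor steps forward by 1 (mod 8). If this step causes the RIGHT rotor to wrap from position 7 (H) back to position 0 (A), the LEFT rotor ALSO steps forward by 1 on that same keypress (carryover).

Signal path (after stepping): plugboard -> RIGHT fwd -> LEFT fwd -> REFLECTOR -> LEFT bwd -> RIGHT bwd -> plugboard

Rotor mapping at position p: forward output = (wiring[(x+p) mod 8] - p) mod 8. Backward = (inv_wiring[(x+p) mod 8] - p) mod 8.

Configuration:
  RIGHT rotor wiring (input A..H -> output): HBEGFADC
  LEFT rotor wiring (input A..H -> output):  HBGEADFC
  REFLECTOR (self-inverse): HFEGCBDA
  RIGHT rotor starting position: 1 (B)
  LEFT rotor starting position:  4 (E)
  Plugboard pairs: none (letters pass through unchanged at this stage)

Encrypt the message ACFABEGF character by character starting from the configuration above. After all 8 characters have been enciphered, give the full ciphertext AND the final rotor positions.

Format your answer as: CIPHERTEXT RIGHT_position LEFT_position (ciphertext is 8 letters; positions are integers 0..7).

Char 1 ('A'): step: R->2, L=4; A->plug->A->R->C->L->B->refl->F->L'->F->R'->G->plug->G
Char 2 ('C'): step: R->3, L=4; C->plug->C->R->F->L->F->refl->B->L'->C->R'->B->plug->B
Char 3 ('F'): step: R->4, L=4; F->plug->F->R->F->L->F->refl->B->L'->C->R'->H->plug->H
Char 4 ('A'): step: R->5, L=4; A->plug->A->R->D->L->G->refl->D->L'->E->R'->E->plug->E
Char 5 ('B'): step: R->6, L=4; B->plug->B->R->E->L->D->refl->G->L'->D->R'->D->plug->D
Char 6 ('E'): step: R->7, L=4; E->plug->E->R->H->L->A->refl->H->L'->B->R'->G->plug->G
Char 7 ('G'): step: R->0, L->5 (L advanced); G->plug->G->R->D->L->C->refl->E->L'->E->R'->C->plug->C
Char 8 ('F'): step: R->1, L=5; F->plug->F->R->C->L->F->refl->B->L'->F->R'->C->plug->C
Final: ciphertext=GBHEDGCC, RIGHT=1, LEFT=5

Answer: GBHEDGCC 1 5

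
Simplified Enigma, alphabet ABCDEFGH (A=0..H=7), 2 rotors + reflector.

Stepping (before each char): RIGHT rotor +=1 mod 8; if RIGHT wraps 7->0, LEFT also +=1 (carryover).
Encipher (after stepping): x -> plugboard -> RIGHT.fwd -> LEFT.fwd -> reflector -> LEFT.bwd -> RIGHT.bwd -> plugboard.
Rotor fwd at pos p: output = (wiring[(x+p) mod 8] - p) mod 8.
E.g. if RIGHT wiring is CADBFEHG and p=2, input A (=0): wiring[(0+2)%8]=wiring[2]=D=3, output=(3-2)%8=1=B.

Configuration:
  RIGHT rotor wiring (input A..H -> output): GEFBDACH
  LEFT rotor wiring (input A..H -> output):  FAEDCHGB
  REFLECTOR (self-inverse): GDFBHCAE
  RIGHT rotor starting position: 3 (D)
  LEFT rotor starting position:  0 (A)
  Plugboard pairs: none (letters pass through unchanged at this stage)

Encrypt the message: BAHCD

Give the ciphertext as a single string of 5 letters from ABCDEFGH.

Answer: FEGEE

Derivation:
Char 1 ('B'): step: R->4, L=0; B->plug->B->R->E->L->C->refl->F->L'->A->R'->F->plug->F
Char 2 ('A'): step: R->5, L=0; A->plug->A->R->D->L->D->refl->B->L'->H->R'->E->plug->E
Char 3 ('H'): step: R->6, L=0; H->plug->H->R->C->L->E->refl->H->L'->F->R'->G->plug->G
Char 4 ('C'): step: R->7, L=0; C->plug->C->R->F->L->H->refl->E->L'->C->R'->E->plug->E
Char 5 ('D'): step: R->0, L->1 (L advanced); D->plug->D->R->B->L->D->refl->B->L'->D->R'->E->plug->E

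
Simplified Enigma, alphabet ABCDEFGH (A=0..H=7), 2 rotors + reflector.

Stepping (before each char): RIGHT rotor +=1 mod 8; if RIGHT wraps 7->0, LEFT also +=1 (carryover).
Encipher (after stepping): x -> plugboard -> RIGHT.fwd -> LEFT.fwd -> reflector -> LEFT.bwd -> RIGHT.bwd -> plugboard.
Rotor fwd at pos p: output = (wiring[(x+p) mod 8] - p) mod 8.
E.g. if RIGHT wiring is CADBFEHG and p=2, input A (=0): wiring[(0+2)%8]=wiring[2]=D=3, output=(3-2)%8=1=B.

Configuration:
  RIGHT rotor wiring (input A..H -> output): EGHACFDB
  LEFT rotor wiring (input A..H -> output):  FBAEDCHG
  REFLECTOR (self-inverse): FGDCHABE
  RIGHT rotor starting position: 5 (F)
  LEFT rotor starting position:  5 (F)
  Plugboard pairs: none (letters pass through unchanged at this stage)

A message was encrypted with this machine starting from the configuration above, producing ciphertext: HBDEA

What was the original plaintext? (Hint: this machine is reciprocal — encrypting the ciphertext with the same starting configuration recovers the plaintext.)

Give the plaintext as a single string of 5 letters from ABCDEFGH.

Answer: FEFHC

Derivation:
Char 1 ('H'): step: R->6, L=5; H->plug->H->R->H->L->G->refl->B->L'->C->R'->F->plug->F
Char 2 ('B'): step: R->7, L=5; B->plug->B->R->F->L->D->refl->C->L'->B->R'->E->plug->E
Char 3 ('D'): step: R->0, L->6 (L advanced); D->plug->D->R->A->L->B->refl->G->L'->F->R'->F->plug->F
Char 4 ('E'): step: R->1, L=6; E->plug->E->R->E->L->C->refl->D->L'->D->R'->H->plug->H
Char 5 ('A'): step: R->2, L=6; A->plug->A->R->F->L->G->refl->B->L'->A->R'->C->plug->C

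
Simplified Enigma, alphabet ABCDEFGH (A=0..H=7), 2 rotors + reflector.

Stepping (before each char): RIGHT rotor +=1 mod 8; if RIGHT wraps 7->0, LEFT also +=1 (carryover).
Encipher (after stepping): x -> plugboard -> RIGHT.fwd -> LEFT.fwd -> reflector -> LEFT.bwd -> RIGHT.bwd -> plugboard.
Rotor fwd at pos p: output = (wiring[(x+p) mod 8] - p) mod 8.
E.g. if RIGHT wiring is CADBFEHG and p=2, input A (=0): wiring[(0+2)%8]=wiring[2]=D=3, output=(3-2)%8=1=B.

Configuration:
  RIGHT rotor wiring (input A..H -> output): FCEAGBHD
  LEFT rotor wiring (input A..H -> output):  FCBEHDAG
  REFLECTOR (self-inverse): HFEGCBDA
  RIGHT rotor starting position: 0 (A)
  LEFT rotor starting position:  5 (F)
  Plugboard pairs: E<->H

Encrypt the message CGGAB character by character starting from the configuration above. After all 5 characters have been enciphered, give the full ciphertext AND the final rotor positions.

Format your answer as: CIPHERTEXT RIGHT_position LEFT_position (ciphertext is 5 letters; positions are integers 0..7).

Char 1 ('C'): step: R->1, L=5; C->plug->C->R->H->L->C->refl->E->L'->F->R'->D->plug->D
Char 2 ('G'): step: R->2, L=5; G->plug->G->R->D->L->A->refl->H->L'->G->R'->B->plug->B
Char 3 ('G'): step: R->3, L=5; G->plug->G->R->H->L->C->refl->E->L'->F->R'->A->plug->A
Char 4 ('A'): step: R->4, L=5; A->plug->A->R->C->L->B->refl->F->L'->E->R'->H->plug->E
Char 5 ('B'): step: R->5, L=5; B->plug->B->R->C->L->B->refl->F->L'->E->R'->A->plug->A
Final: ciphertext=DBAEA, RIGHT=5, LEFT=5

Answer: DBAEA 5 5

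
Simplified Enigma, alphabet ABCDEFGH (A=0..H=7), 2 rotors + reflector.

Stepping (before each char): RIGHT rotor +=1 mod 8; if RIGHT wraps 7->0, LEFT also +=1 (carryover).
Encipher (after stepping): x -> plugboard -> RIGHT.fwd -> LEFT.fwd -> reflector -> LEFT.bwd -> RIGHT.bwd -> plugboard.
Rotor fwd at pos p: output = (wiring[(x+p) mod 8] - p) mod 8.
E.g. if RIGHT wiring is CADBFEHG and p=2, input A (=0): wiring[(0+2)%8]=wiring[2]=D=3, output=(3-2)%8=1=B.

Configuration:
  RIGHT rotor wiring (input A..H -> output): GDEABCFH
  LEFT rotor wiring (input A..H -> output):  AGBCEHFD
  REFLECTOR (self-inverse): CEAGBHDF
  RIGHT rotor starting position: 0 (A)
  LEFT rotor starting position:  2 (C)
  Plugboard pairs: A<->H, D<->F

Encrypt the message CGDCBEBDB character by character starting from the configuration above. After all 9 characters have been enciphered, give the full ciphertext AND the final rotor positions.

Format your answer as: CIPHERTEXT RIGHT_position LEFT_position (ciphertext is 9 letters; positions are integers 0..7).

Char 1 ('C'): step: R->1, L=2; C->plug->C->R->H->L->E->refl->B->L'->F->R'->H->plug->A
Char 2 ('G'): step: R->2, L=2; G->plug->G->R->E->L->D->refl->G->L'->G->R'->B->plug->B
Char 3 ('D'): step: R->3, L=2; D->plug->F->R->D->L->F->refl->H->L'->A->R'->G->plug->G
Char 4 ('C'): step: R->4, L=2; C->plug->C->R->B->L->A->refl->C->L'->C->R'->E->plug->E
Char 5 ('B'): step: R->5, L=2; B->plug->B->R->A->L->H->refl->F->L'->D->R'->G->plug->G
Char 6 ('E'): step: R->6, L=2; E->plug->E->R->G->L->G->refl->D->L'->E->R'->H->plug->A
Char 7 ('B'): step: R->7, L=2; B->plug->B->R->H->L->E->refl->B->L'->F->R'->D->plug->F
Char 8 ('D'): step: R->0, L->3 (L advanced); D->plug->F->R->C->L->E->refl->B->L'->B->R'->E->plug->E
Char 9 ('B'): step: R->1, L=3; B->plug->B->R->D->L->C->refl->A->L'->E->R'->F->plug->D
Final: ciphertext=ABGEGAFED, RIGHT=1, LEFT=3

Answer: ABGEGAFED 1 3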